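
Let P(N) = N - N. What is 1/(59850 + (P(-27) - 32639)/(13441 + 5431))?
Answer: 18872/1129456561 ≈ 1.6709e-5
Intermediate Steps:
P(N) = 0
1/(59850 + (P(-27) - 32639)/(13441 + 5431)) = 1/(59850 + (0 - 32639)/(13441 + 5431)) = 1/(59850 - 32639/18872) = 1/(1129456561/18872) = 18872/1129456561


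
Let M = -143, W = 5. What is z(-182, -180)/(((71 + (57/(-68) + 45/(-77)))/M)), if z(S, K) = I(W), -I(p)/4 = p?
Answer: 14974960/364307 ≈ 41.105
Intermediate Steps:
I(p) = -4*p
z(S, K) = -20 (z(S, K) = -4*5 = -20)
z(-182, -180)/(((71 + (57/(-68) + 45/(-77)))/M)) = -20*(-143/(71 + (57/(-68) + 45/(-77)))) = -20*(-143/(71 + (57*(-1/68) + 45*(-1/77)))) = -20*(-143/(71 + (-57/68 - 45/77))) = -20*(-143/(71 - 7449/5236)) = -20/((364307/5236)*(-1/143)) = -20/(-364307/748748) = -20*(-748748/364307) = 14974960/364307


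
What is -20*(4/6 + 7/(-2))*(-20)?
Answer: -3400/3 ≈ -1133.3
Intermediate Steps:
-20*(4/6 + 7/(-2))*(-20) = -20*(4*(⅙) + 7*(-½))*(-20) = -20*(⅔ - 7/2)*(-20) = -20*(-17/6)*(-20) = (170/3)*(-20) = -3400/3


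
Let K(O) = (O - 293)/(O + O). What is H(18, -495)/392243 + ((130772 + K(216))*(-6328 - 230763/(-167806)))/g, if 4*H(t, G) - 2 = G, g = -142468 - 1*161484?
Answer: 23525162858411324287277/8642739820829824512 ≈ 2722.0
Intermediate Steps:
g = -303952 (g = -142468 - 161484 = -303952)
K(O) = (-293 + O)/(2*O) (K(O) = (-293 + O)/((2*O)) = (-293 + O)*(1/(2*O)) = (-293 + O)/(2*O))
H(t, G) = 1/2 + G/4
H(18, -495)/392243 + ((130772 + K(216))*(-6328 - 230763/(-167806)))/g = (1/2 + (1/4)*(-495))/392243 + ((130772 + (1/2)*(-293 + 216)/216)*(-6328 - 230763/(-167806)))/(-303952) = (1/2 - 495/4)*(1/392243) + ((130772 + (1/2)*(1/216)*(-77))*(-6328 - 230763*(-1/167806)))*(-1/303952) = -493/4*1/392243 + ((130772 - 77/432)*(-6328 + 230763/167806))*(-1/303952) = -493/1568972 + ((56493427/432)*(-1061645605/167806))*(-1/303952) = -493/1568972 - 59975998485938335/72492192*(-1/303952) = -493/1568972 + 59975998485938335/22034146742784 = 23525162858411324287277/8642739820829824512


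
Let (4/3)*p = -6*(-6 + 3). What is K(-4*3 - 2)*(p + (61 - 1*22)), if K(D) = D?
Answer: -735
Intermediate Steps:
p = 27/2 (p = 3*(-6*(-6 + 3))/4 = 3*(-6*(-3))/4 = (¾)*18 = 27/2 ≈ 13.500)
K(-4*3 - 2)*(p + (61 - 1*22)) = (-4*3 - 2)*(27/2 + (61 - 1*22)) = (-12 - 2)*(27/2 + (61 - 22)) = -14*(27/2 + 39) = -14*105/2 = -735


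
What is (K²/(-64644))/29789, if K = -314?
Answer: -24649/481420029 ≈ -5.1201e-5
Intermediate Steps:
(K²/(-64644))/29789 = ((-314)²/(-64644))/29789 = (98596*(-1/64644))*(1/29789) = -24649/16161*1/29789 = -24649/481420029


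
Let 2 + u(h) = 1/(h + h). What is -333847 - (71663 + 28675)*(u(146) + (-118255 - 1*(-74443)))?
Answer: 641797741441/146 ≈ 4.3959e+9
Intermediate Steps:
u(h) = -2 + 1/(2*h) (u(h) = -2 + 1/(h + h) = -2 + 1/(2*h))
-333847 - (71663 + 28675)*(u(146) + (-118255 - 1*(-74443))) = -333847 - (71663 + 28675)*((-2 + (½)/146) + (-118255 - 1*(-74443))) = -333847 - 100338*((-2 + (½)*(1/146)) + (-118255 + 74443)) = -333847 - 100338*((-2 + 1/292) - 43812) = -333847 - 100338*(-583/292 - 43812) = -333847 - 100338*(-12793687)/292 = -333847 - 1*(-641846483103/146) = -333847 + 641846483103/146 = 641797741441/146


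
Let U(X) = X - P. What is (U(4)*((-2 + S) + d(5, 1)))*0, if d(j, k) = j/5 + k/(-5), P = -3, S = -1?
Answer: 0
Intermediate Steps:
d(j, k) = -k/5 + j/5 (d(j, k) = j*(⅕) + k*(-⅕) = j/5 - k/5 = -k/5 + j/5)
U(X) = 3 + X (U(X) = X - 1*(-3) = X + 3 = 3 + X)
(U(4)*((-2 + S) + d(5, 1)))*0 = ((3 + 4)*((-2 - 1) + (-⅕*1 + (⅕)*5)))*0 = (7*(-3 + (-⅕ + 1)))*0 = (7*(-3 + ⅘))*0 = (7*(-11/5))*0 = -77/5*0 = 0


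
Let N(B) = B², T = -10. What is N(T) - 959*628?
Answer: -602152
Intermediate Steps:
N(T) - 959*628 = (-10)² - 959*628 = 100 - 602252 = -602152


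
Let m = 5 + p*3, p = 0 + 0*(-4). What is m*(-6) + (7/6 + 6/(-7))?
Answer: -1247/42 ≈ -29.690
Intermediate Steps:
p = 0 (p = 0 + 0 = 0)
m = 5 (m = 5 + 0*3 = 5 + 0 = 5)
m*(-6) + (7/6 + 6/(-7)) = 5*(-6) + (7/6 + 6/(-7)) = -30 + (7*(⅙) + 6*(-⅐)) = -30 + (7/6 - 6/7) = -30 + 13/42 = -1247/42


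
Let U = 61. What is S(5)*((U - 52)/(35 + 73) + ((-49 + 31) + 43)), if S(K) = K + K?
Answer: 1505/6 ≈ 250.83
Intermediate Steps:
S(K) = 2*K
S(5)*((U - 52)/(35 + 73) + ((-49 + 31) + 43)) = (2*5)*((61 - 52)/(35 + 73) + ((-49 + 31) + 43)) = 10*(9/108 + (-18 + 43)) = 10*(9*(1/108) + 25) = 10*(1/12 + 25) = 10*(301/12) = 1505/6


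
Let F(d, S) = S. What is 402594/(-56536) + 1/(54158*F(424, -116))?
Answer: -316153451921/44397211976 ≈ -7.1210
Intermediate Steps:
402594/(-56536) + 1/(54158*F(424, -116)) = 402594/(-56536) + 1/(54158*(-116)) = 402594*(-1/56536) + (1/54158)*(-1/116) = -201297/28268 - 1/6282328 = -316153451921/44397211976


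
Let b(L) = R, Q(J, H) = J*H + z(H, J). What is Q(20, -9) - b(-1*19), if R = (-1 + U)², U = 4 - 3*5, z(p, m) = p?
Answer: -333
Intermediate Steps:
U = -11 (U = 4 - 15 = -11)
Q(J, H) = H + H*J (Q(J, H) = J*H + H = H*J + H = H + H*J)
R = 144 (R = (-1 - 11)² = (-12)² = 144)
b(L) = 144
Q(20, -9) - b(-1*19) = -9*(1 + 20) - 1*144 = -9*21 - 144 = -189 - 144 = -333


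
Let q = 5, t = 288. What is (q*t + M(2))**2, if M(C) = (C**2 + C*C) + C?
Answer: 2102500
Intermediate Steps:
M(C) = C + 2*C**2 (M(C) = (C**2 + C**2) + C = 2*C**2 + C = C + 2*C**2)
(q*t + M(2))**2 = (5*288 + 2*(1 + 2*2))**2 = (1440 + 2*(1 + 4))**2 = (1440 + 2*5)**2 = (1440 + 10)**2 = 1450**2 = 2102500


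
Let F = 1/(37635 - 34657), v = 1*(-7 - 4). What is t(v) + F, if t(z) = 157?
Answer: 467547/2978 ≈ 157.00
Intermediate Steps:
v = -11 (v = 1*(-11) = -11)
F = 1/2978 ≈ 0.00033580
t(v) + F = 157 + 1/2978 = 467547/2978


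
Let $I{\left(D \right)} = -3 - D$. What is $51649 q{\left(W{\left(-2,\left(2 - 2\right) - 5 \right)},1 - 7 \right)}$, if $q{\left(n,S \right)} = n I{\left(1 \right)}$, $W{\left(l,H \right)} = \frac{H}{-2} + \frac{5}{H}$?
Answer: $-309894$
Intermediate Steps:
$W{\left(l,H \right)} = \frac{5}{H} - \frac{H}{2}$ ($W{\left(l,H \right)} = H \left(- \frac{1}{2}\right) + \frac{5}{H} = - \frac{H}{2} + \frac{5}{H} = \frac{5}{H} - \frac{H}{2}$)
$q{\left(n,S \right)} = - 4 n$ ($q{\left(n,S \right)} = n \left(-3 - 1\right) = n \left(-4\right) = - 4 n$)
$51649 q{\left(W{\left(-2,\left(2 - 2\right) - 5 \right)},1 - 7 \right)} = 51649 \left(- 4 \left(\frac{5}{\left(2 - 2\right) - 5} - \frac{\left(2 - 2\right) - 5}{2}\right)\right) = 51649 \left(- 4 \left(\frac{5}{0 - 5} - \frac{0 - 5}{2}\right)\right) = 51649 \left(- 4 \left(\frac{5}{-5} - - \frac{5}{2}\right)\right) = 51649 \left(- 4 \left(5 \left(- \frac{1}{5}\right) + \frac{5}{2}\right)\right) = 51649 \left(- 4 \left(-1 + \frac{5}{2}\right)\right) = 51649 \left(\left(-4\right) \frac{3}{2}\right) = 51649 \left(-6\right) = -309894$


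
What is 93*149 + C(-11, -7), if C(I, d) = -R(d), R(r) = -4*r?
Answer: 13829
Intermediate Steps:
C(I, d) = 4*d (C(I, d) = -(-4)*d = 4*d)
93*149 + C(-11, -7) = 93*149 + 4*(-7) = 13857 - 28 = 13829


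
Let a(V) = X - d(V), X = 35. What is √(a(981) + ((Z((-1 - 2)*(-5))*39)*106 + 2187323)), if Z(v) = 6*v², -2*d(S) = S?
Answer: √31074994/2 ≈ 2787.2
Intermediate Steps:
d(S) = -S/2
a(V) = 35 + V/2 (a(V) = 35 - (-1)*V/2 = 35 + V/2)
√(a(981) + ((Z((-1 - 2)*(-5))*39)*106 + 2187323)) = √((35 + (½)*981) + (((6*((-1 - 2)*(-5))²)*39)*106 + 2187323)) = √((35 + 981/2) + (((6*(-3*(-5))²)*39)*106 + 2187323)) = √(1051/2 + (((6*15²)*39)*106 + 2187323)) = √(1051/2 + (((6*225)*39)*106 + 2187323)) = √(1051/2 + ((1350*39)*106 + 2187323)) = √(1051/2 + (52650*106 + 2187323)) = √(1051/2 + (5580900 + 2187323)) = √(1051/2 + 7768223) = √(15537497/2) = √31074994/2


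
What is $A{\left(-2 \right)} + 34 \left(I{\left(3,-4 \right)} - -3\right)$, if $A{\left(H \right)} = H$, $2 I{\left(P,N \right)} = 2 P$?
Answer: $202$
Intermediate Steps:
$I{\left(P,N \right)} = P$ ($I{\left(P,N \right)} = \frac{2 P}{2} = P$)
$A{\left(-2 \right)} + 34 \left(I{\left(3,-4 \right)} - -3\right) = -2 + 34 \left(3 - -3\right) = -2 + 34 \left(3 + 3\right) = -2 + 34 \cdot 6 = -2 + 204 = 202$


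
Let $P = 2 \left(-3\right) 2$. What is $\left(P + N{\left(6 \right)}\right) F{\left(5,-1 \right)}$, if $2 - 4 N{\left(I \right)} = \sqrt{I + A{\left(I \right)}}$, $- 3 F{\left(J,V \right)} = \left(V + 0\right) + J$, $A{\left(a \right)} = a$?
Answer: $\frac{46}{3} + \frac{2 \sqrt{3}}{3} \approx 16.488$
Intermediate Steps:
$P = -12$ ($P = \left(-6\right) 2 = -12$)
$F{\left(J,V \right)} = - \frac{J}{3} - \frac{V}{3}$ ($F{\left(J,V \right)} = - \frac{\left(V + 0\right) + J}{3} = - \frac{V + J}{3} = - \frac{J + V}{3} = - \frac{J}{3} - \frac{V}{3}$)
$N{\left(I \right)} = \frac{1}{2} - \frac{\sqrt{2} \sqrt{I}}{4}$ ($N{\left(I \right)} = \frac{1}{2} - \frac{\sqrt{I + I}}{4} = \frac{1}{2} - \frac{\sqrt{2 I}}{4} = \frac{1}{2} - \frac{\sqrt{2} \sqrt{I}}{4}$)
$\left(P + N{\left(6 \right)}\right) F{\left(5,-1 \right)} = \left(-12 + \left(\frac{1}{2} - \frac{\sqrt{2} \sqrt{6}}{4}\right)\right) \left(\left(- \frac{1}{3}\right) 5 - - \frac{1}{3}\right) = \left(-12 + \left(\frac{1}{2} - \frac{\sqrt{3}}{2}\right)\right) \left(- \frac{5}{3} + \frac{1}{3}\right) = \left(- \frac{23}{2} - \frac{\sqrt{3}}{2}\right) \left(- \frac{4}{3}\right) = \frac{46}{3} + \frac{2 \sqrt{3}}{3}$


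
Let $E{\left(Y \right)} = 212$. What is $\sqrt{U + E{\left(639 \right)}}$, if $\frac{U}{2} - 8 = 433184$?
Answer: $2 \sqrt{216649} \approx 930.91$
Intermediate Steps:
$U = 866384$ ($U = 16 + 2 \cdot 433184 = 16 + 866368 = 866384$)
$\sqrt{U + E{\left(639 \right)}} = \sqrt{866384 + 212} = \sqrt{866596} = 2 \sqrt{216649}$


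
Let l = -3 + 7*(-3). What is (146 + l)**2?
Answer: 14884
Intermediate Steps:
l = -24 (l = -3 - 21 = -24)
(146 + l)**2 = (146 - 24)**2 = 122**2 = 14884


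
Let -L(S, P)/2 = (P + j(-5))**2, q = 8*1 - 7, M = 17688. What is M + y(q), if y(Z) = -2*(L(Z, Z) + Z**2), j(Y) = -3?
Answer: 17702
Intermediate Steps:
q = 1 (q = 8 - 7 = 1)
L(S, P) = -2*(-3 + P)**2 (L(S, P) = -2*(P - 3)**2 = -2*(-3 + P)**2)
y(Z) = -2*Z**2 + 4*(-3 + Z)**2 (y(Z) = -2*(-2*(-3 + Z)**2 + Z**2) = -2*(Z**2 - 2*(-3 + Z)**2) = -2*Z**2 + 4*(-3 + Z)**2)
M + y(q) = 17688 + (36 - 24*1 + 2*1**2) = 17688 + (36 - 24 + 2*1) = 17688 + (36 - 24 + 2) = 17688 + 14 = 17702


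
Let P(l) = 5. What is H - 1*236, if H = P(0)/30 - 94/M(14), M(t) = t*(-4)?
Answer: -19669/84 ≈ -234.15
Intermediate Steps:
M(t) = -4*t
H = 155/84 (H = 5/30 - 94/((-4*14)) = 5*(1/30) - 94/(-56) = 1/6 - 94*(-1/56) = 1/6 + 47/28 = 155/84 ≈ 1.8452)
H - 1*236 = 155/84 - 1*236 = 155/84 - 236 = -19669/84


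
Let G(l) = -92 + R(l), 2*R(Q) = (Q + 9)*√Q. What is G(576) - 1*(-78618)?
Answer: 85546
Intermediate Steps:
R(Q) = √Q*(9 + Q)/2 (R(Q) = ((Q + 9)*√Q)/2 = ((9 + Q)*√Q)/2 = (√Q*(9 + Q))/2 = √Q*(9 + Q)/2)
G(l) = -92 + √l*(9 + l)/2
G(576) - 1*(-78618) = (-92 + √576*(9 + 576)/2) - 1*(-78618) = (-92 + (½)*24*585) + 78618 = (-92 + 7020) + 78618 = 6928 + 78618 = 85546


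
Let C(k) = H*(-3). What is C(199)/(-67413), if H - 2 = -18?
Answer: -16/22471 ≈ -0.00071203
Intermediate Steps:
H = -16 (H = 2 - 18 = -16)
C(k) = 48 (C(k) = -16*(-3) = 48)
C(199)/(-67413) = 48/(-67413) = 48*(-1/67413) = -16/22471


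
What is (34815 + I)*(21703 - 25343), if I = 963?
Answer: -130231920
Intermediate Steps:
(34815 + I)*(21703 - 25343) = (34815 + 963)*(21703 - 25343) = 35778*(-3640) = -130231920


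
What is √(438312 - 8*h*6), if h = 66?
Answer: 2*√108786 ≈ 659.65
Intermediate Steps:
√(438312 - 8*h*6) = √(438312 - 8*66*6) = √(438312 - 528*6) = √(438312 - 3168) = √435144 = 2*√108786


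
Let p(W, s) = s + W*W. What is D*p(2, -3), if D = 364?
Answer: 364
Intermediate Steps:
p(W, s) = s + W²
D*p(2, -3) = 364*(-3 + 2²) = 364*(-3 + 4) = 364*1 = 364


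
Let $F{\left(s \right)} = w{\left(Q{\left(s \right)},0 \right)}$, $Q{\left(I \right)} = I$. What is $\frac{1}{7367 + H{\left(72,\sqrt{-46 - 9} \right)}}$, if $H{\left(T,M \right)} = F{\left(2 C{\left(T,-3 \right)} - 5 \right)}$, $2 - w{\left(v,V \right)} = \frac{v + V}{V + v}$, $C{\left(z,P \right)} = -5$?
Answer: $\frac{1}{7368} \approx 0.00013572$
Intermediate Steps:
$w{\left(v,V \right)} = 1$ ($w{\left(v,V \right)} = 2 - \frac{v + V}{V + v} = 2 - \frac{V + v}{V + v} = 2 - 1 = 1$)
$F{\left(s \right)} = 1$
$H{\left(T,M \right)} = 1$
$\frac{1}{7367 + H{\left(72,\sqrt{-46 - 9} \right)}} = \frac{1}{7367 + 1} = \frac{1}{7368}$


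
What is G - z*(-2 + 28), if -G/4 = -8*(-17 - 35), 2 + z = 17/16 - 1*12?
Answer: -10621/8 ≈ -1327.6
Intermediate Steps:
z = -207/16 (z = -2 + (17/16 - 1*12) = -2 + (17*(1/16) - 12) = -2 + (17/16 - 12) = -2 - 175/16 = -207/16 ≈ -12.938)
G = -1664 (G = -(-32)*(-17 - 35) = -(-32)*(-52) = -4*416 = -1664)
G - z*(-2 + 28) = -1664 - (-207)*(-2 + 28)/16 = -1664 - (-207)*26/16 = -1664 - 1*(-2691/8) = -1664 + 2691/8 = -10621/8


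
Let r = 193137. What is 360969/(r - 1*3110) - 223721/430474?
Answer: 112874738839/81801682798 ≈ 1.3799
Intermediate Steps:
360969/(r - 1*3110) - 223721/430474 = 360969/(193137 - 1*3110) - 223721/430474 = 360969/(193137 - 3110) - 223721*1/430474 = 360969/190027 - 223721/430474 = 112874738839/81801682798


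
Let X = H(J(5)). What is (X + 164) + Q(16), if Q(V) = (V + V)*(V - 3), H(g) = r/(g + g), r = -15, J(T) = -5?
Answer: 1163/2 ≈ 581.50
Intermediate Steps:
H(g) = -15/(2*g) (H(g) = -15/(g + g) = -15*1/(2*g) = -15/(2*g))
X = 3/2 (X = -15/2/(-5) = -15/2*(-1/5) = 3/2 ≈ 1.5000)
Q(V) = 2*V*(-3 + V) (Q(V) = (2*V)*(-3 + V) = 2*V*(-3 + V))
(X + 164) + Q(16) = (3/2 + 164) + 2*16*(-3 + 16) = 331/2 + 2*16*13 = 331/2 + 416 = 1163/2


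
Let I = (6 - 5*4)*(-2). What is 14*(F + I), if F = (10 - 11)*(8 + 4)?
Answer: 224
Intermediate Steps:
F = -12 (F = -1*12 = -12)
I = 28 (I = (6 - 20)*(-2) = -14*(-2) = 28)
14*(F + I) = 14*(-12 + 28) = 14*16 = 224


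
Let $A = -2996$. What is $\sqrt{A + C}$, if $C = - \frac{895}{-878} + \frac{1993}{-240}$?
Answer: $\frac{i \sqrt{2083665782895}}{26340} \approx 54.802 i$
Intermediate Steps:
$C = - \frac{767527}{105360}$ ($C = \left(-895\right) \left(- \frac{1}{878}\right) + 1993 \left(- \frac{1}{240}\right) = \frac{895}{878} - \frac{1993}{240} = - \frac{767527}{105360} \approx -7.2848$)
$\sqrt{A + C} = \sqrt{-2996 - \frac{767527}{105360}} = \sqrt{- \frac{316426087}{105360}} = \frac{i \sqrt{2083665782895}}{26340}$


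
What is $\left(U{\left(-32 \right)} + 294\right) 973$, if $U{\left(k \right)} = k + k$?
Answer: $223790$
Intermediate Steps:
$U{\left(k \right)} = 2 k$
$\left(U{\left(-32 \right)} + 294\right) 973 = \left(2 \left(-32\right) + 294\right) 973 = \left(-64 + 294\right) 973 = 230 \cdot 973 = 223790$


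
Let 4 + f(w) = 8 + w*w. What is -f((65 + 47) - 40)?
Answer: -5188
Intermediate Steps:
f(w) = 4 + w² (f(w) = -4 + (8 + w*w) = -4 + (8 + w²) = 4 + w²)
-f((65 + 47) - 40) = -(4 + ((65 + 47) - 40)²) = -(4 + (112 - 40)²) = -(4 + 72²) = -(4 + 5184) = -1*5188 = -5188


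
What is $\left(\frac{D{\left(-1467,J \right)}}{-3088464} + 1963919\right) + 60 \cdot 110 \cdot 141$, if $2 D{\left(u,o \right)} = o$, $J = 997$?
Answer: $\frac{17879235456635}{6176928} \approx 2.8945 \cdot 10^{6}$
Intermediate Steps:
$D{\left(u,o \right)} = \frac{o}{2}$
$\left(\frac{D{\left(-1467,J \right)}}{-3088464} + 1963919\right) + 60 \cdot 110 \cdot 141 = \left(\frac{\frac{1}{2} \cdot 997}{-3088464} + 1963919\right) + 60 \cdot 110 \cdot 141 = \left(\frac{997}{2} \left(- \frac{1}{3088464}\right) + 1963919\right) + 6600 \cdot 141 = \left(- \frac{997}{6176928} + 1963919\right) + 930600 = \frac{12130986259835}{6176928} + 930600 = \frac{17879235456635}{6176928}$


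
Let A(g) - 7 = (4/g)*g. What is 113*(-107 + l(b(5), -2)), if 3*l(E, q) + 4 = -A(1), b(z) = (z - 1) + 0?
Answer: -12656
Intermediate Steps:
A(g) = 11 (A(g) = 7 + (4/g)*g = 7 + 4 = 11)
b(z) = -1 + z (b(z) = (-1 + z) + 0 = -1 + z)
l(E, q) = -5 (l(E, q) = -4/3 + (-1*11)/3 = -4/3 + (⅓)*(-11) = -4/3 - 11/3 = -5)
113*(-107 + l(b(5), -2)) = 113*(-107 - 5) = 113*(-112) = -12656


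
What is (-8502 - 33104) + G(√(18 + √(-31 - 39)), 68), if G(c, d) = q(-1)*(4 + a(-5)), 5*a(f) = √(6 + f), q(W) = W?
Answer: -208051/5 ≈ -41610.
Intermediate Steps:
a(f) = √(6 + f)/5
G(c, d) = -21/5 (G(c, d) = -(4 + √(6 - 5)/5) = -(4 + √1/5) = -(4 + (⅕)*1) = -(4 + ⅕) = -1*21/5 = -21/5)
(-8502 - 33104) + G(√(18 + √(-31 - 39)), 68) = (-8502 - 33104) - 21/5 = -41606 - 21/5 = -208051/5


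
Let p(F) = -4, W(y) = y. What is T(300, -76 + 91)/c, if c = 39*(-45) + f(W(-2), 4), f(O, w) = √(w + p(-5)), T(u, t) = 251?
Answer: -251/1755 ≈ -0.14302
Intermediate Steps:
f(O, w) = √(-4 + w) (f(O, w) = √(w - 4) = √(-4 + w))
c = -1755 (c = 39*(-45) + √(-4 + 4) = -1755 + √0 = -1755 + 0 = -1755)
T(300, -76 + 91)/c = 251/(-1755) = 251*(-1/1755) = -251/1755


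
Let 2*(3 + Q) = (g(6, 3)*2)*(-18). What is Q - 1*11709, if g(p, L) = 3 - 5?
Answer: -11676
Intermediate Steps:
g(p, L) = -2
Q = 33 (Q = -3 + (-2*2*(-18))/2 = -3 + (-4*(-18))/2 = -3 + (½)*72 = -3 + 36 = 33)
Q - 1*11709 = 33 - 1*11709 = 33 - 11709 = -11676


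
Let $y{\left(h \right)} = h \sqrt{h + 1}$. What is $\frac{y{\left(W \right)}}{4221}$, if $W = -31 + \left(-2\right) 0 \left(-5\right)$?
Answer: $- \frac{31 i \sqrt{30}}{4221} \approx - 0.040226 i$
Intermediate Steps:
$W = -31$ ($W = -31 + 0 \left(-5\right) = -31 + 0 = -31$)
$y{\left(h \right)} = h \sqrt{1 + h}$
$\frac{y{\left(W \right)}}{4221} = \frac{\left(-31\right) \sqrt{1 - 31}}{4221} = - 31 \sqrt{-30} \cdot \frac{1}{4221} = - 31 i \sqrt{30} \cdot \frac{1}{4221} = - \frac{31 i \sqrt{30}}{4221}$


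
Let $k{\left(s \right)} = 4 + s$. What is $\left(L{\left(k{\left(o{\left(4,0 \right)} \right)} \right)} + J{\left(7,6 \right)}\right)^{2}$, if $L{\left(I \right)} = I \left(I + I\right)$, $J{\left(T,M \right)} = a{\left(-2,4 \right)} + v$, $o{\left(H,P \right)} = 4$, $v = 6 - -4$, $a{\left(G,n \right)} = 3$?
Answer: $19881$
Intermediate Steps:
$v = 10$ ($v = 6 + 4 = 10$)
$J{\left(T,M \right)} = 13$ ($J{\left(T,M \right)} = 3 + 10 = 13$)
$L{\left(I \right)} = 2 I^{2}$ ($L{\left(I \right)} = I 2 I = 2 I^{2}$)
$\left(L{\left(k{\left(o{\left(4,0 \right)} \right)} \right)} + J{\left(7,6 \right)}\right)^{2} = \left(2 \left(4 + 4\right)^{2} + 13\right)^{2} = \left(2 \cdot 8^{2} + 13\right)^{2} = \left(2 \cdot 64 + 13\right)^{2} = \left(128 + 13\right)^{2} = 141^{2} = 19881$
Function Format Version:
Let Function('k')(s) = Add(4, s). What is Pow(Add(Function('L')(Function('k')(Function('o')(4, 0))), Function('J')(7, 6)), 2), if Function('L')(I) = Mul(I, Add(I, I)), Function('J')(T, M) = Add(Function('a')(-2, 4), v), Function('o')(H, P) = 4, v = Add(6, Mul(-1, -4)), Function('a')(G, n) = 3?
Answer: 19881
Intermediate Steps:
v = 10 (v = Add(6, 4) = 10)
Function('J')(T, M) = 13 (Function('J')(T, M) = Add(3, 10) = 13)
Function('L')(I) = Mul(2, Pow(I, 2)) (Function('L')(I) = Mul(I, Mul(2, I)) = Mul(2, Pow(I, 2)))
Pow(Add(Function('L')(Function('k')(Function('o')(4, 0))), Function('J')(7, 6)), 2) = Pow(Add(Mul(2, Pow(Add(4, 4), 2)), 13), 2) = Pow(Add(Mul(2, Pow(8, 2)), 13), 2) = Pow(Add(Mul(2, 64), 13), 2) = Pow(Add(128, 13), 2) = Pow(141, 2) = 19881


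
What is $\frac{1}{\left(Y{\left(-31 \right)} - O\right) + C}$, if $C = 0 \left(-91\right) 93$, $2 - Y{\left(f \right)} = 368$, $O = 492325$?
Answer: $- \frac{1}{492691} \approx -2.0297 \cdot 10^{-6}$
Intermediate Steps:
$Y{\left(f \right)} = -366$ ($Y{\left(f \right)} = 2 - 368 = -366$)
$C = 0$ ($C = 0 \cdot 93 = 0$)
$\frac{1}{\left(Y{\left(-31 \right)} - O\right) + C} = \frac{1}{\left(-366 - 492325\right) + 0} = \frac{1}{-492691 + 0} = \frac{1}{-492691} = - \frac{1}{492691}$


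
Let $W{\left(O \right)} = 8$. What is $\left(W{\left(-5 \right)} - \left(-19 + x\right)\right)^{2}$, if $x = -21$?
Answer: $2304$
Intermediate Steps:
$\left(W{\left(-5 \right)} - \left(-19 + x\right)\right)^{2} = \left(8 + \left(19 - -21\right)\right)^{2} = \left(8 + \left(19 + 21\right)\right)^{2} = \left(8 + 40\right)^{2} = 48^{2} = 2304$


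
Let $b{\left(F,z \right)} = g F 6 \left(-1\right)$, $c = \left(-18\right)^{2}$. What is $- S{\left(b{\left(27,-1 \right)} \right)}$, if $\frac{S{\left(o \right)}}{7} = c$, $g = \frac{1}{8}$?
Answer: $-2268$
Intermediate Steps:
$g = \frac{1}{8} \approx 0.125$
$c = 324$
$b{\left(F,z \right)} = - \frac{3 F}{4}$ ($b{\left(F,z \right)} = \frac{F 6 \left(-1\right)}{8} = \frac{6 F \left(-1\right)}{8} = \frac{\left(-6\right) F}{8} = - \frac{3 F}{4}$)
$S{\left(o \right)} = 2268$ ($S{\left(o \right)} = 7 \cdot 324 = 2268$)
$- S{\left(b{\left(27,-1 \right)} \right)} = \left(-1\right) 2268 = -2268$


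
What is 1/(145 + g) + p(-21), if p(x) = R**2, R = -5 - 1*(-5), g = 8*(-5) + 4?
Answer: 1/109 ≈ 0.0091743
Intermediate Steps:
g = -36 (g = -40 + 4 = -36)
R = 0 (R = -5 + 5 = 0)
p(x) = 0 (p(x) = 0**2 = 0)
1/(145 + g) + p(-21) = 1/(145 - 36) + 0 = 1/109 + 0 = 1/109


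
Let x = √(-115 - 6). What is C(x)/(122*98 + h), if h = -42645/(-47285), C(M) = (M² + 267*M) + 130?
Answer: 85113/113076421 + 27775209*I/113076421 ≈ 0.0007527 + 0.24563*I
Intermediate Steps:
x = 11*I (x = √(-121) = 11*I ≈ 11.0*I)
C(M) = 130 + M² + 267*M
h = 8529/9457 (h = -42645*(-1/47285) = 8529/9457 ≈ 0.90187)
C(x)/(122*98 + h) = (130 + (11*I)² + 267*(11*I))/(122*98 + 8529/9457) = (130 - 121 + 2937*I)/(11956 + 8529/9457) = (9 + 2937*I)/(113076421/9457) = (9 + 2937*I)*(9457/113076421) = 85113/113076421 + 27775209*I/113076421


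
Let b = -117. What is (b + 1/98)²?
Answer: 131446225/9604 ≈ 13687.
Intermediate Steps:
(b + 1/98)² = (-117 + 1/98)² = (-11465/98)² = 131446225/9604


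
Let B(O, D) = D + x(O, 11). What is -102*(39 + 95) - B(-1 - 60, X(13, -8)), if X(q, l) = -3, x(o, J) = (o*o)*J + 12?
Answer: -54608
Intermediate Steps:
x(o, J) = 12 + J*o² (x(o, J) = o²*J + 12 = J*o² + 12 = 12 + J*o²)
B(O, D) = 12 + D + 11*O² (B(O, D) = D + (12 + 11*O²) = 12 + D + 11*O²)
-102*(39 + 95) - B(-1 - 60, X(13, -8)) = -102*(39 + 95) - (12 - 3 + 11*(-1 - 60)²) = -102*134 - (12 - 3 + 11*(-61)²) = -13668 - (12 - 3 + 11*3721) = -13668 - (12 - 3 + 40931) = -13668 - 1*40940 = -13668 - 40940 = -54608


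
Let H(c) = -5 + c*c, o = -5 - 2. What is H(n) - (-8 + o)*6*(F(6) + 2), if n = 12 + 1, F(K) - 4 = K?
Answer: 1244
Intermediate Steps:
F(K) = 4 + K
n = 13
o = -7
H(c) = -5 + c²
H(n) - (-8 + o)*6*(F(6) + 2) = (-5 + 13²) - (-8 - 7)*6*((4 + 6) + 2) = (-5 + 169) - (-15)*6*(10 + 2) = 164 - (-15)*6*12 = 164 - (-15)*72 = 164 - 1*(-1080) = 164 + 1080 = 1244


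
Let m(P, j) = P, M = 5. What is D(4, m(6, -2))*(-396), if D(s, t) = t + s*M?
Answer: -10296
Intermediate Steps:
D(s, t) = t + 5*s (D(s, t) = t + s*5 = t + 5*s)
D(4, m(6, -2))*(-396) = (6 + 5*4)*(-396) = (6 + 20)*(-396) = 26*(-396) = -10296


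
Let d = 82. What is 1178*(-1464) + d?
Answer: -1724510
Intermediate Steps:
1178*(-1464) + d = 1178*(-1464) + 82 = -1724592 + 82 = -1724510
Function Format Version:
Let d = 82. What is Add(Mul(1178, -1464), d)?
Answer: -1724510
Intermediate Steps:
Add(Mul(1178, -1464), d) = Add(Mul(1178, -1464), 82) = Add(-1724592, 82) = -1724510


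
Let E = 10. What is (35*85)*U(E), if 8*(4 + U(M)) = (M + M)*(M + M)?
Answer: 136850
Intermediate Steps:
U(M) = -4 + M**2/2 (U(M) = -4 + ((M + M)*(M + M))/8 = -4 + ((2*M)*(2*M))/8 = -4 + (4*M**2)/8 = -4 + M**2/2)
(35*85)*U(E) = (35*85)*(-4 + (1/2)*10**2) = 2975*(-4 + (1/2)*100) = 2975*(-4 + 50) = 2975*46 = 136850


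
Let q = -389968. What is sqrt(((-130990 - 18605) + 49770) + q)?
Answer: I*sqrt(489793) ≈ 699.85*I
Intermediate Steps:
sqrt(((-130990 - 18605) + 49770) + q) = sqrt(((-130990 - 18605) + 49770) - 389968) = sqrt((-149595 + 49770) - 389968) = sqrt(-99825 - 389968) = sqrt(-489793) = I*sqrt(489793)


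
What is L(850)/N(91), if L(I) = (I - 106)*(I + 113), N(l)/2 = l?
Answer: 358236/91 ≈ 3936.7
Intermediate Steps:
N(l) = 2*l
L(I) = (-106 + I)*(113 + I)
L(850)/N(91) = (-11978 + 850² + 7*850)/((2*91)) = (-11978 + 722500 + 5950)/182 = 716472*(1/182) = 358236/91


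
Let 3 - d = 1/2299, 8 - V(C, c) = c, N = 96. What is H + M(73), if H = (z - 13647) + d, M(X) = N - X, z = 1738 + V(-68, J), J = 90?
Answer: -27507536/2299 ≈ -11965.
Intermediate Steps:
V(C, c) = 8 - c
d = 6896/2299 (d = 3 - 1/2299 = 6896/2299 ≈ 2.9996)
z = 1656 (z = 1738 + (8 - 1*90) = 1738 + (8 - 90) = 1738 - 82 = 1656)
M(X) = 96 - X
H = -27560413/2299 (H = (1656 - 13647) + 6896/2299 = -11991 + 6896/2299 = -27560413/2299 ≈ -11988.)
H + M(73) = -27560413/2299 + (96 - 1*73) = -27560413/2299 + (96 - 73) = -27560413/2299 + 23 = -27507536/2299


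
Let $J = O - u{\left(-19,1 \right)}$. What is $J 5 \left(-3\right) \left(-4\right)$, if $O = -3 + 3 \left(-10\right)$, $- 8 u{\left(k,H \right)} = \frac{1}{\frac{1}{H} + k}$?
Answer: $- \frac{23765}{12} \approx -1980.4$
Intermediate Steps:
$u{\left(k,H \right)} = - \frac{1}{8 \left(k + \frac{1}{H}\right)}$ ($u{\left(k,H \right)} = - \frac{1}{8 \left(\frac{1}{H} + k\right)} = - \frac{1}{8 \left(k + \frac{1}{H}\right)}$)
$O = -33$ ($O = -3 - 30 = -33$)
$J = - \frac{4753}{144}$ ($J = -33 - \left(-1\right) 1 \frac{1}{8 + 8 \cdot 1 \left(-19\right)} = -33 - \left(-1\right) 1 \frac{1}{8 - 152} = -33 - \left(-1\right) 1 \frac{1}{-144} = -33 - \left(-1\right) 1 \left(- \frac{1}{144}\right) = -33 - \frac{1}{144} = - \frac{4753}{144} \approx -33.007$)
$J 5 \left(-3\right) \left(-4\right) = - \frac{4753 \cdot 5 \left(-3\right) \left(-4\right)}{144} = - \frac{4753 \left(\left(-15\right) \left(-4\right)\right)}{144} = \left(- \frac{4753}{144}\right) 60 = - \frac{23765}{12}$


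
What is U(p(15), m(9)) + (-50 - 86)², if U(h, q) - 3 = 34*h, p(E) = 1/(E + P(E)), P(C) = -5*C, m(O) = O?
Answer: 554953/30 ≈ 18498.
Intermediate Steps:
p(E) = -1/(4*E) (p(E) = 1/(E - 5*E) = 1/(-4*E) = -1/(4*E))
U(h, q) = 3 + 34*h
U(p(15), m(9)) + (-50 - 86)² = (3 + 34*(-¼/15)) + (-50 - 86)² = (3 + 34*(-¼*1/15)) + (-136)² = (3 + 34*(-1/60)) + 18496 = (3 - 17/30) + 18496 = 73/30 + 18496 = 554953/30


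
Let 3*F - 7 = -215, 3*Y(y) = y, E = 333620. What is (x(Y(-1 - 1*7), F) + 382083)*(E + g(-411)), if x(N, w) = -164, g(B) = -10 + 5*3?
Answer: 127417726375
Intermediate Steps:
Y(y) = y/3
F = -208/3 (F = 7/3 + (⅓)*(-215) = 7/3 - 215/3 = -208/3 ≈ -69.333)
g(B) = 5 (g(B) = -10 + 15 = 5)
(x(Y(-1 - 1*7), F) + 382083)*(E + g(-411)) = (-164 + 382083)*(333620 + 5) = 381919*333625 = 127417726375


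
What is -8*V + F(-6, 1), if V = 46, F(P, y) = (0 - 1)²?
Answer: -367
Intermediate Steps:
F(P, y) = 1 (F(P, y) = (-1)² = 1)
-8*V + F(-6, 1) = -8*46 + 1 = -368 + 1 = -367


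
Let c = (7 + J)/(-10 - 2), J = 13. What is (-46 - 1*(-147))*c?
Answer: -505/3 ≈ -168.33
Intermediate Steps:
c = -5/3 (c = (7 + 13)/(-10 - 2) = 20/(-12) = 20*(-1/12) = -5/3 ≈ -1.6667)
(-46 - 1*(-147))*c = (-46 - 1*(-147))*(-5/3) = (-46 + 147)*(-5/3) = 101*(-5/3) = -505/3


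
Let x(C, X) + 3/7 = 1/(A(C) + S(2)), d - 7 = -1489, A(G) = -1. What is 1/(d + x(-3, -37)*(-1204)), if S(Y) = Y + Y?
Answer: -3/4102 ≈ -0.00073135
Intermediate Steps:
S(Y) = 2*Y
d = -1482 (d = 7 - 1489 = -1482)
x(C, X) = -2/21 (x(C, X) = -3/7 + 1/(-1 + 2*2) = -3/7 + 1/(-1 + 4) = -3/7 + 1/3 = -2/21)
1/(d + x(-3, -37)*(-1204)) = 1/(-1482 - 2/21*(-1204)) = 1/(-1482 + 344/3) = 1/(-4102/3) = -3/4102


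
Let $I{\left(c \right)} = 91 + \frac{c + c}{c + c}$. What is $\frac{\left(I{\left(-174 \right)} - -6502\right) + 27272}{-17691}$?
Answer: $- \frac{33866}{17691} \approx -1.9143$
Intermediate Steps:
$I{\left(c \right)} = 92$ ($I{\left(c \right)} = 91 + \frac{2 c}{2 c} = 91 + 2 c \frac{1}{2 c} = 91 + 1 = 92$)
$\frac{\left(I{\left(-174 \right)} - -6502\right) + 27272}{-17691} = \frac{\left(92 - -6502\right) + 27272}{-17691} = \left(\left(92 + 6502\right) + 27272\right) \left(- \frac{1}{17691}\right) = \left(6594 + 27272\right) \left(- \frac{1}{17691}\right) = 33866 \left(- \frac{1}{17691}\right) = - \frac{33866}{17691}$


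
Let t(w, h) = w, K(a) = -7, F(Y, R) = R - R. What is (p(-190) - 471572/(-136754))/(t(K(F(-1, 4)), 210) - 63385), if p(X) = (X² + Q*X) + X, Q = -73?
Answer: -1702021423/2167277392 ≈ -0.78533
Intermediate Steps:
F(Y, R) = 0
p(X) = X² - 72*X (p(X) = (X² - 73*X) + X = X² - 72*X)
(p(-190) - 471572/(-136754))/(t(K(F(-1, 4)), 210) - 63385) = (-190*(-72 - 190) - 471572/(-136754))/(-7 - 63385) = (-190*(-262) - 471572*(-1/136754))/(-63392) = (49780 + 235786/68377)*(-1/63392) = (3404042846/68377)*(-1/63392) = -1702021423/2167277392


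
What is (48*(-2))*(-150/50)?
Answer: 288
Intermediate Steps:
(48*(-2))*(-150/50) = -(-14400)/50 = -96*(-3) = 288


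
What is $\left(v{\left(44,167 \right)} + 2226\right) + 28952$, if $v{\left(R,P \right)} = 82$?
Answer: $31260$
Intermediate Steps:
$\left(v{\left(44,167 \right)} + 2226\right) + 28952 = \left(82 + 2226\right) + 28952 = 2308 + 28952 = 31260$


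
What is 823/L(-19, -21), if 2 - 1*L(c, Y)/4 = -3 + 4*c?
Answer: 823/324 ≈ 2.5401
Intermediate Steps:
L(c, Y) = 20 - 16*c (L(c, Y) = 8 - 4*(-3 + 4*c) = 8 + (12 - 16*c) = 20 - 16*c)
823/L(-19, -21) = 823/(20 - 16*(-19)) = 823/(20 + 304) = 823/324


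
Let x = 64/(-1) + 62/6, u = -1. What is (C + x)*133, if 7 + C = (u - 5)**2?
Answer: -9842/3 ≈ -3280.7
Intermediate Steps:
x = -161/3 (x = 64*(-1) + 62*(1/6) = -64 + 31/3 = -161/3 ≈ -53.667)
C = 29 (C = -7 + (-1 - 5)**2 = -7 + (-6)**2 = -7 + 36 = 29)
(C + x)*133 = (29 - 161/3)*133 = -74/3*133 = -9842/3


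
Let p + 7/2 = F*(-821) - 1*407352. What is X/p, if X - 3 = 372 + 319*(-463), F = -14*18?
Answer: 294644/400927 ≈ 0.73491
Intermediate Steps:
F = -252
p = -400927/2 (p = -7/2 + (-252*(-821) - 1*407352) = -7/2 + (206892 - 407352) = -7/2 - 200460 = -400927/2 ≈ -2.0046e+5)
X = -147322 (X = 3 + (372 + 319*(-463)) = 3 + (372 - 147697) = 3 - 147325 = -147322)
X/p = -147322/(-400927/2) = -147322*(-2/400927) = 294644/400927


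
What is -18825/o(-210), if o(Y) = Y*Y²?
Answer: 251/123480 ≈ 0.0020327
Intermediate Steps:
o(Y) = Y³
-18825/o(-210) = -18825/((-210)³) = -18825/(-9261000) = -18825*(-1/9261000) = 251/123480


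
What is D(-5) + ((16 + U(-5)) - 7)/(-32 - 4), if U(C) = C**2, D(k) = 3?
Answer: 37/18 ≈ 2.0556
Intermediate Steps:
D(-5) + ((16 + U(-5)) - 7)/(-32 - 4) = 3 + ((16 + (-5)**2) - 7)/(-32 - 4) = 3 + ((16 + 25) - 7)/(-36) = 3 - (41 - 7)/36 = 3 - 1/36*34 = 3 - 17/18 = 37/18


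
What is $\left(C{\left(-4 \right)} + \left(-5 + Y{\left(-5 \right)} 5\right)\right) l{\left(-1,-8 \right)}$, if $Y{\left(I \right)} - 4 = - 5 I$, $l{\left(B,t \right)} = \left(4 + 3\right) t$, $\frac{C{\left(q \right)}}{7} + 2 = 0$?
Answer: $-7056$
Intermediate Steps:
$C{\left(q \right)} = -14$ ($C{\left(q \right)} = -14 + 7 \cdot 0 = -14 + 0 = -14$)
$l{\left(B,t \right)} = 7 t$
$Y{\left(I \right)} = 4 - 5 I$
$\left(C{\left(-4 \right)} + \left(-5 + Y{\left(-5 \right)} 5\right)\right) l{\left(-1,-8 \right)} = \left(-14 - \left(5 - \left(4 - -25\right) 5\right)\right) 7 \left(-8\right) = \left(-14 - \left(5 - \left(4 + 25\right) 5\right)\right) \left(-56\right) = \left(-14 + \left(-5 + 29 \cdot 5\right)\right) \left(-56\right) = \left(-14 + \left(-5 + 145\right)\right) \left(-56\right) = \left(-14 + 140\right) \left(-56\right) = 126 \left(-56\right) = -7056$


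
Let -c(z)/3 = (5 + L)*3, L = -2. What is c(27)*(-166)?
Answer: 4482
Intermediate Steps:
c(z) = -27 (c(z) = -3*(5 - 2)*3 = -9*3 = -3*9 = -27)
c(27)*(-166) = -27*(-166) = 4482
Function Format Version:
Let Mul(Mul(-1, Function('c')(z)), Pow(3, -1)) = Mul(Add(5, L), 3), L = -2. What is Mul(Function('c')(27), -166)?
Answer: 4482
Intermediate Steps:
Function('c')(z) = -27 (Function('c')(z) = Mul(-3, Mul(Add(5, -2), 3)) = Mul(-3, Mul(3, 3)) = Mul(-3, 9) = -27)
Mul(Function('c')(27), -166) = Mul(-27, -166) = 4482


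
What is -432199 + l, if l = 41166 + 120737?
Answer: -270296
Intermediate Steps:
l = 161903
-432199 + l = -432199 + 161903 = -270296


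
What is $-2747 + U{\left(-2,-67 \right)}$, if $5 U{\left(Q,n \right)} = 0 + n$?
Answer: $- \frac{13802}{5} \approx -2760.4$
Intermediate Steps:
$U{\left(Q,n \right)} = \frac{n}{5}$ ($U{\left(Q,n \right)} = \frac{0 + n}{5} = \frac{n}{5}$)
$-2747 + U{\left(-2,-67 \right)} = -2747 + \frac{1}{5} \left(-67\right) = -2747 - \frac{67}{5} = - \frac{13802}{5}$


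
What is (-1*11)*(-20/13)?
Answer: 220/13 ≈ 16.923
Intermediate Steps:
(-1*11)*(-20/13) = -(-220)/13 = -11*(-20/13) = 220/13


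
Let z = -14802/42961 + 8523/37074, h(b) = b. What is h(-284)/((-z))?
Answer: -150779018792/60870915 ≈ -2477.0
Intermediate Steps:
z = -60870915/530912038 (z = -14802*1/42961 + 8523*(1/37074) = -14802/42961 + 2841/12358 = -60870915/530912038 ≈ -0.11465)
h(-284)/((-z)) = -284/((-1*(-60870915/530912038))) = -284/60870915/530912038 = -284*530912038/60870915 = -150779018792/60870915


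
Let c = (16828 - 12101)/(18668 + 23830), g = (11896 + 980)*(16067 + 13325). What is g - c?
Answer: 16083427252489/42498 ≈ 3.7845e+8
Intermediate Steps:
g = 378451392 (g = 12876*29392 = 378451392)
c = 4727/42498 ≈ 0.11123
g - c = 378451392 - 1*4727/42498 = 378451392 - 4727/42498 = 16083427252489/42498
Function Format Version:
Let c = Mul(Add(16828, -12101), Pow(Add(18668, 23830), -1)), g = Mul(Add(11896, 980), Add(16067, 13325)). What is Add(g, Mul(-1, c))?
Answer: Rational(16083427252489, 42498) ≈ 3.7845e+8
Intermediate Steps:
g = 378451392 (g = Mul(12876, 29392) = 378451392)
c = Rational(4727, 42498) (c = Mul(4727, Pow(42498, -1)) = Mul(4727, Rational(1, 42498)) = Rational(4727, 42498) ≈ 0.11123)
Add(g, Mul(-1, c)) = Add(378451392, Mul(-1, Rational(4727, 42498))) = Add(378451392, Rational(-4727, 42498)) = Rational(16083427252489, 42498)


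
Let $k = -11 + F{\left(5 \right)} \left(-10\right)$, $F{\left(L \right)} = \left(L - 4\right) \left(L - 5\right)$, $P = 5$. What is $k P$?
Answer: $-55$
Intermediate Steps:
$F{\left(L \right)} = \left(-5 + L\right) \left(-4 + L\right)$ ($F{\left(L \right)} = \left(-4 + L\right) \left(-5 + L\right) = \left(-5 + L\right) \left(-4 + L\right)$)
$k = -11$ ($k = -11 + \left(20 + 5^{2} - 45\right) \left(-10\right) = -11 + \left(20 + 25 - 45\right) \left(-10\right) = -11 + 0 \left(-10\right) = -11 + 0 = -11$)
$k P = \left(-11\right) 5 = -55$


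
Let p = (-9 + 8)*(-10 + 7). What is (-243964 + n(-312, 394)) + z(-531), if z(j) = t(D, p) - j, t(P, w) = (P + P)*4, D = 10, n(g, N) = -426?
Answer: -243779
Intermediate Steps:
p = 3 (p = -1*(-3) = 3)
t(P, w) = 8*P (t(P, w) = (2*P)*4 = 8*P)
z(j) = 80 - j (z(j) = 8*10 - j = 80 - j)
(-243964 + n(-312, 394)) + z(-531) = (-243964 - 426) + (80 - 1*(-531)) = -244390 + (80 + 531) = -244390 + 611 = -243779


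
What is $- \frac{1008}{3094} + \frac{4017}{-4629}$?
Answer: $- \frac{407015}{341003} \approx -1.1936$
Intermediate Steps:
$- \frac{1008}{3094} + \frac{4017}{-4629} = \left(-1008\right) \frac{1}{3094} + 4017 \left(- \frac{1}{4629}\right) = - \frac{72}{221} - \frac{1339}{1543} = - \frac{407015}{341003}$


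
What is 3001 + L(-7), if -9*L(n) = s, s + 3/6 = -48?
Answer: 54115/18 ≈ 3006.4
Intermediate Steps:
s = -97/2 (s = -½ - 48 = -97/2 ≈ -48.500)
L(n) = 97/18 (L(n) = -⅑*(-97/2) = 97/18)
3001 + L(-7) = 3001 + 97/18 = 54115/18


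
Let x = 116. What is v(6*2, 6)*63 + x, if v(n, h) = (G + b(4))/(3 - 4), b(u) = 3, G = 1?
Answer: -136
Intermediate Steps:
v(n, h) = -4 (v(n, h) = (1 + 3)/(3 - 4) = 4/(-1) = 4*(-1) = -4)
v(6*2, 6)*63 + x = -4*63 + 116 = -252 + 116 = -136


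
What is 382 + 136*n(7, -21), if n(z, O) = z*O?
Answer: -19610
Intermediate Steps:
n(z, O) = O*z
382 + 136*n(7, -21) = 382 + 136*(-21*7) = 382 + 136*(-147) = 382 - 19992 = -19610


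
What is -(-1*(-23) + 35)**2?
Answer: -3364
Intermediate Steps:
-(-1*(-23) + 35)**2 = -(23 + 35)**2 = -1*58**2 = -1*3364 = -3364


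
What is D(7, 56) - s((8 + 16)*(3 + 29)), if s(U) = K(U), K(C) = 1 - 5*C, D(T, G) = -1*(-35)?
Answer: 3874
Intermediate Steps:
D(T, G) = 35
s(U) = 1 - 5*U
D(7, 56) - s((8 + 16)*(3 + 29)) = 35 - (1 - 5*(8 + 16)*(3 + 29)) = 35 - (1 - 120*32) = 35 - (1 - 5*768) = 35 - (1 - 3840) = 35 - 1*(-3839) = 35 + 3839 = 3874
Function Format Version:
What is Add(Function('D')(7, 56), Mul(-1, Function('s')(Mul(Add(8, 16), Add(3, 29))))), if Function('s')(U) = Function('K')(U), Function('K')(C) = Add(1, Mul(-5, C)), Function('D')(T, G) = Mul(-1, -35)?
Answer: 3874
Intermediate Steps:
Function('D')(T, G) = 35
Function('s')(U) = Add(1, Mul(-5, U))
Add(Function('D')(7, 56), Mul(-1, Function('s')(Mul(Add(8, 16), Add(3, 29))))) = Add(35, Mul(-1, Add(1, Mul(-5, Mul(Add(8, 16), Add(3, 29)))))) = Add(35, Mul(-1, Add(1, Mul(-5, Mul(24, 32))))) = Add(35, Mul(-1, Add(1, Mul(-5, 768)))) = Add(35, Mul(-1, Add(1, -3840))) = Add(35, Mul(-1, -3839)) = Add(35, 3839) = 3874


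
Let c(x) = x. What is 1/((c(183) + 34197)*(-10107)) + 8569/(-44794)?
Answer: -1488772341167/7782479548020 ≈ -0.19130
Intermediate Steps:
1/((c(183) + 34197)*(-10107)) + 8569/(-44794) = 1/((183 + 34197)*(-10107)) + 8569/(-44794) = -1/10107/34380 + 8569*(-1/44794) = (1/34380)*(-1/10107) - 8569/44794 = -1/347478660 - 8569/44794 = -1488772341167/7782479548020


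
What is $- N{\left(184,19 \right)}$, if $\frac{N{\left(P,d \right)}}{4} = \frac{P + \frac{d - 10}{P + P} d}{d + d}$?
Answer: $- \frac{67883}{3496} \approx -19.417$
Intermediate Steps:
$N{\left(P,d \right)} = \frac{2 \left(P + \frac{d \left(-10 + d\right)}{2 P}\right)}{d}$ ($N{\left(P,d \right)} = 4 \frac{P + \frac{d - 10}{P + P} d}{d + d} = 4 \frac{P + \frac{-10 + d}{2 P} d}{2 d} = 4 \left(P + \left(-10 + d\right) \frac{1}{2 P} d\right) \frac{1}{2 d} = 4 \left(P + \frac{-10 + d}{2 P} d\right) \frac{1}{2 d} = 4 \left(P + \frac{d \left(-10 + d\right)}{2 P}\right) \frac{1}{2 d} = 4 \frac{P + \frac{d \left(-10 + d\right)}{2 P}}{2 d} = \frac{2 \left(P + \frac{d \left(-10 + d\right)}{2 P}\right)}{d}$)
$- N{\left(184,19 \right)} = - (- \frac{10}{184} + \frac{19}{184} + 2 \cdot 184 \cdot \frac{1}{19}) = - (\left(-10\right) \frac{1}{184} + 19 \cdot \frac{1}{184} + 2 \cdot 184 \cdot \frac{1}{19}) = - (- \frac{5}{92} + \frac{19}{184} + \frac{368}{19}) = \left(-1\right) \frac{67883}{3496} = - \frac{67883}{3496}$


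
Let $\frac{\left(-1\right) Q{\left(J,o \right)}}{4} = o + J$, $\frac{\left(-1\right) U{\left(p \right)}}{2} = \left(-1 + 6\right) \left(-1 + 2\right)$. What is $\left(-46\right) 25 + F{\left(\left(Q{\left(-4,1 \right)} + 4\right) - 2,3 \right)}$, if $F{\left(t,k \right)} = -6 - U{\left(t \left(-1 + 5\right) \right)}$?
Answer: $-1146$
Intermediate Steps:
$U{\left(p \right)} = -10$ ($U{\left(p \right)} = - 2 \left(-1 + 6\right) \left(-1 + 2\right) = - 2 \cdot 5 \cdot 1 = \left(-2\right) 5 = -10$)
$Q{\left(J,o \right)} = - 4 J - 4 o$ ($Q{\left(J,o \right)} = - 4 \left(o + J\right) = - 4 \left(J + o\right) = - 4 J - 4 o$)
$F{\left(t,k \right)} = 4$ ($F{\left(t,k \right)} = -6 - -10 = -6 + 10 = 4$)
$\left(-46\right) 25 + F{\left(\left(Q{\left(-4,1 \right)} + 4\right) - 2,3 \right)} = \left(-46\right) 25 + 4 = -1150 + 4 = -1146$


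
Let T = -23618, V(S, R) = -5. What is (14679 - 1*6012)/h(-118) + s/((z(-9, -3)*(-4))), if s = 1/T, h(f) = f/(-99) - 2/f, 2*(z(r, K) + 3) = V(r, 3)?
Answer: 26304000358351/3668867356 ≈ 7169.5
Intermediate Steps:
z(r, K) = -11/2 (z(r, K) = -3 + (½)*(-5) = -3 - 5/2 = -11/2)
h(f) = -2/f - f/99 (h(f) = f*(-1/99) - 2/f = -f/99 - 2/f = -2/f - f/99)
s = -1/23618 (s = 1/(-23618) = -1/23618 ≈ -4.2341e-5)
(14679 - 1*6012)/h(-118) + s/((z(-9, -3)*(-4))) = (14679 - 1*6012)/(-2/(-118) - 1/99*(-118)) - 1/(23618*((-11/2*(-4)))) = (14679 - 6012)/(-2*(-1/118) + 118/99) - 1/23618/22 = 8667/(1/59 + 118/99) - 1/23618*1/22 = 8667/(7061/5841) - 1/519596 = 8667*(5841/7061) - 1/519596 = 50623947/7061 - 1/519596 = 26304000358351/3668867356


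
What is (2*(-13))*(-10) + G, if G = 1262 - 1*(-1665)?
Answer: 3187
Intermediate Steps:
G = 2927 (G = 1262 + 1665 = 2927)
(2*(-13))*(-10) + G = (2*(-13))*(-10) + 2927 = -26*(-10) + 2927 = 260 + 2927 = 3187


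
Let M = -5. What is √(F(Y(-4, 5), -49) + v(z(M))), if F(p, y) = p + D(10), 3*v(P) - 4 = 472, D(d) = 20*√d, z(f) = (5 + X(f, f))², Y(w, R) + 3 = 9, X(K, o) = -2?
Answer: √(1482 + 180*√10)/3 ≈ 15.097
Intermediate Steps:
Y(w, R) = 6 (Y(w, R) = -3 + 9 = 6)
z(f) = 9 (z(f) = (5 - 2)² = 3² = 9)
v(P) = 476/3 (v(P) = 4/3 + (⅓)*472 = 4/3 + 472/3 = 476/3)
F(p, y) = p + 20*√10
√(F(Y(-4, 5), -49) + v(z(M))) = √((6 + 20*√10) + 476/3) = √(494/3 + 20*√10)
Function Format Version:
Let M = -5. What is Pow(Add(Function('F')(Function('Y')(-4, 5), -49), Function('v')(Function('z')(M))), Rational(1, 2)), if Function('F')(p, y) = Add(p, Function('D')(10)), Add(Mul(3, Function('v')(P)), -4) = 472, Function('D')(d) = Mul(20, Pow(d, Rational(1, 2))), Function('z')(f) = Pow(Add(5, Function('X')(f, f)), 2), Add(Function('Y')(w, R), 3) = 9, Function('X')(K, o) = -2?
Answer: Mul(Rational(1, 3), Pow(Add(1482, Mul(180, Pow(10, Rational(1, 2)))), Rational(1, 2))) ≈ 15.097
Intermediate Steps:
Function('Y')(w, R) = 6 (Function('Y')(w, R) = Add(-3, 9) = 6)
Function('z')(f) = 9 (Function('z')(f) = Pow(Add(5, -2), 2) = Pow(3, 2) = 9)
Function('v')(P) = Rational(476, 3) (Function('v')(P) = Add(Rational(4, 3), Mul(Rational(1, 3), 472)) = Add(Rational(4, 3), Rational(472, 3)) = Rational(476, 3))
Function('F')(p, y) = Add(p, Mul(20, Pow(10, Rational(1, 2))))
Pow(Add(Function('F')(Function('Y')(-4, 5), -49), Function('v')(Function('z')(M))), Rational(1, 2)) = Pow(Add(Add(6, Mul(20, Pow(10, Rational(1, 2)))), Rational(476, 3)), Rational(1, 2)) = Pow(Add(Rational(494, 3), Mul(20, Pow(10, Rational(1, 2)))), Rational(1, 2))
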